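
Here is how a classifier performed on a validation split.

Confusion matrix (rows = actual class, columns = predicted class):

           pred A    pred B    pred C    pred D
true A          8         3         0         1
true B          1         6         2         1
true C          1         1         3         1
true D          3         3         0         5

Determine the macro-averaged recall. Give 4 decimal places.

Per-class recall (TP/(TP+FN)):
  A: TP=8, FN=3+0+1=4 → 8/12 = 0.66667
  B: TP=6, FN=1+2+1=4 → 6/10 = 0.60000
  C: TP=3, FN=1+1+1=3 → 3/6 = 0.50000
  D: TP=5, FN=3+3+0=6 → 5/11 = 0.45455
Macro-recall = mean = (0.66667 + 0.60000 + 0.50000 + 0.45455) / 4 = 0.5553

0.5553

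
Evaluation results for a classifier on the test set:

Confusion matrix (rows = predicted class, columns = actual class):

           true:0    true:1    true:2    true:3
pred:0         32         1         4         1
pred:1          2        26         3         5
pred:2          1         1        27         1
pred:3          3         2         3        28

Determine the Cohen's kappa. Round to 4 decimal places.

Observed agreement pₒ = trace/N = 113/140 = 0.80714
Expected agreement pₑ = Σ (rowᵢ·colᵢ)/N² = (38·38 + 30·36 + 37·30 + 35·36)/140² = 0.24969
κ = (pₒ − pₑ)/(1 − pₑ) = (0.80714 − 0.24969)/(1 − 0.24969) = 0.7430

0.7430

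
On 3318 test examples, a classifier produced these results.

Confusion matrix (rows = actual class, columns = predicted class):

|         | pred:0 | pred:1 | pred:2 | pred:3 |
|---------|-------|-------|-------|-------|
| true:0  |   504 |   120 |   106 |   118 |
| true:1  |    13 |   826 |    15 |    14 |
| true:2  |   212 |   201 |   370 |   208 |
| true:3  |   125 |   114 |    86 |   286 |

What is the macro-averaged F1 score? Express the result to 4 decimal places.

0.5756

Per-class F1 score (2·TP/(2·TP+FP+FN)):
  0: TP=504, FP=13+212+125=350, FN=120+106+118=344 → 1008/1702 = 0.59224
  1: TP=826, FP=120+201+114=435, FN=13+15+14=42 → 1652/2129 = 0.77595
  2: TP=370, FP=106+15+86=207, FN=212+201+208=621 → 740/1568 = 0.47194
  3: TP=286, FP=118+14+208=340, FN=125+114+86=325 → 572/1237 = 0.46241
Macro-F1 score = mean = (0.59224 + 0.77595 + 0.47194 + 0.46241) / 4 = 0.5756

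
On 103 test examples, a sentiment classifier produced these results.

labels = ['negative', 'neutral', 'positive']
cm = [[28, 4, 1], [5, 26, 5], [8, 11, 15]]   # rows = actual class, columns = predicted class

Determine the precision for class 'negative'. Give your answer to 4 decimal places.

0.6829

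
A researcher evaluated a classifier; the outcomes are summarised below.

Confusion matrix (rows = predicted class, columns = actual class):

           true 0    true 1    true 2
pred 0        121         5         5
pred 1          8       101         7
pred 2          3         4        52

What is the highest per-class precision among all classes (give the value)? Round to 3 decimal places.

Per-class precision (TP/(TP+FP)):
  0: TP=121, FP=5+5=10 → 121/131 = 0.9237
  1: TP=101, FP=8+7=15 → 101/116 = 0.8707
  2: TP=52, FP=3+4=7 → 52/59 = 0.8814
Highest is class '0' with precision = 0.924.

0.924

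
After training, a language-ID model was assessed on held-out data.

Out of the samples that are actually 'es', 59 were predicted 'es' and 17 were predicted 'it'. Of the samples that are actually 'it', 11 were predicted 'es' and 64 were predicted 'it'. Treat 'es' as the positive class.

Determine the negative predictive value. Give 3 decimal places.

0.790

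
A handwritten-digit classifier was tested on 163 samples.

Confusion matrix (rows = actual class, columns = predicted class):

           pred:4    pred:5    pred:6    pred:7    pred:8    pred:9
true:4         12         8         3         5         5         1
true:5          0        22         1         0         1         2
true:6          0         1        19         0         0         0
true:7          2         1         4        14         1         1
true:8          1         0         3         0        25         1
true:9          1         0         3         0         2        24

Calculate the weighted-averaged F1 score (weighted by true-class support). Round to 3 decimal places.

0.697

Per-class F1 score (2·TP/(2·TP+FP+FN)):
  4: TP=12, FP=0+0+2+1+1=4, FN=8+3+5+5+1=22 → 24/50 = 0.4800
  5: TP=22, FP=8+1+1+0+0=10, FN=0+1+0+1+2=4 → 44/58 = 0.7586
  6: TP=19, FP=3+1+4+3+3=14, FN=0+1+0+0+0=1 → 38/53 = 0.7170
  7: TP=14, FP=5+0+0+0+0=5, FN=2+1+4+1+1=9 → 28/42 = 0.6667
  8: TP=25, FP=5+1+0+1+2=9, FN=1+0+3+0+1=5 → 50/64 = 0.7813
  9: TP=24, FP=1+2+0+1+1=5, FN=1+0+3+0+2=6 → 48/59 = 0.8136
Weighted-F1 score = Σ (supportᵢ/N)·F1 scoreᵢ with N=163: (34/163)·0.4800 + (26/163)·0.7586 + (20/163)·0.7170 + (23/163)·0.6667 + (30/163)·0.7813 + (30/163)·0.8136 = 0.697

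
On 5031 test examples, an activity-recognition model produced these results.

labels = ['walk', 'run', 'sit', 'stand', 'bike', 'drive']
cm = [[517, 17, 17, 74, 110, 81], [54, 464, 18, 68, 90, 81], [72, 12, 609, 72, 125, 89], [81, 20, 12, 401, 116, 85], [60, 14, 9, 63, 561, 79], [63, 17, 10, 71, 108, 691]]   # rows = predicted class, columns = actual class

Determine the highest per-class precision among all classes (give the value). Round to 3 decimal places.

0.720

Per-class precision (TP/(TP+FP)):
  walk: TP=517, FP=17+17+74+110+81=299 → 517/816 = 0.6336
  run: TP=464, FP=54+18+68+90+81=311 → 464/775 = 0.5987
  sit: TP=609, FP=72+12+72+125+89=370 → 609/979 = 0.6221
  stand: TP=401, FP=81+20+12+116+85=314 → 401/715 = 0.5608
  bike: TP=561, FP=60+14+9+63+79=225 → 561/786 = 0.7137
  drive: TP=691, FP=63+17+10+71+108=269 → 691/960 = 0.7198
Highest is class 'drive' with precision = 0.720.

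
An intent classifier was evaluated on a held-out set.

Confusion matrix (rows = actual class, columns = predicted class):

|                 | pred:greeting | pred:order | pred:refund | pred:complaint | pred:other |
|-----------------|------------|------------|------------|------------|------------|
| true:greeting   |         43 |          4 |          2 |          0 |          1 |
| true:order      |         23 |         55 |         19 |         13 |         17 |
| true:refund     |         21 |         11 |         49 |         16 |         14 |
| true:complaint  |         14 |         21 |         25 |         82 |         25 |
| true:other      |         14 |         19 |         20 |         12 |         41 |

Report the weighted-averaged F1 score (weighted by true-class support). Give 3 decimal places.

0.482

Per-class F1 score (2·TP/(2·TP+FP+FN)):
  greeting: TP=43, FP=23+21+14+14=72, FN=4+2+0+1=7 → 86/165 = 0.5212
  order: TP=55, FP=4+11+21+19=55, FN=23+19+13+17=72 → 110/237 = 0.4641
  refund: TP=49, FP=2+19+25+20=66, FN=21+11+16+14=62 → 98/226 = 0.4336
  complaint: TP=82, FP=0+13+16+12=41, FN=14+21+25+25=85 → 164/290 = 0.5655
  other: TP=41, FP=1+17+14+25=57, FN=14+19+20+12=65 → 82/204 = 0.4020
Weighted-F1 score = Σ (supportᵢ/N)·F1 scoreᵢ with N=561: (50/561)·0.5212 + (127/561)·0.4641 + (111/561)·0.4336 + (167/561)·0.5655 + (106/561)·0.4020 = 0.482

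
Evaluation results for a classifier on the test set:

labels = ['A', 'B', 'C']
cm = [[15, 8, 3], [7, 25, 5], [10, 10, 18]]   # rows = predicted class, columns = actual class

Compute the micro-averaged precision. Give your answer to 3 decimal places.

0.574

Micro-averaging pools counts across classes: ΣTP=58, ΣFP=43, ΣFN=43.
Micro-precision = TP/(TP+FP) on pooled counts = 0.574 (equals overall accuracy in single-label multiclass).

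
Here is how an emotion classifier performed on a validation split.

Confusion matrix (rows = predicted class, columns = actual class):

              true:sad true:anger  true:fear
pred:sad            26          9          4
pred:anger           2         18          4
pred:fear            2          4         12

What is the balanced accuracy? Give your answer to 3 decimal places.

0.682

Balanced accuracy = mean of per-class recall.
  sad: recall = 26/30 = 0.8667
  anger: recall = 18/31 = 0.5806
  fear: recall = 12/20 = 0.6000
Mean = (0.8667 + 0.5806 + 0.6000) / 3 = 0.682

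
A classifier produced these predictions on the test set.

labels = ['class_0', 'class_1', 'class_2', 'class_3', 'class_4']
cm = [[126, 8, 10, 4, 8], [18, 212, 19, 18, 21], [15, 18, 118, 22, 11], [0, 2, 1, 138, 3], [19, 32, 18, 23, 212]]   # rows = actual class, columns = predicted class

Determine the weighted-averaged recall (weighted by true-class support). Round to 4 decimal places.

Per-class recall (TP/(TP+FN)):
  class_0: TP=126, FN=8+10+4+8=30 → 126/156 = 0.80769
  class_1: TP=212, FN=18+19+18+21=76 → 212/288 = 0.73611
  class_2: TP=118, FN=15+18+22+11=66 → 118/184 = 0.64130
  class_3: TP=138, FN=0+2+1+3=6 → 138/144 = 0.95833
  class_4: TP=212, FN=19+32+18+23=92 → 212/304 = 0.69737
Weighted-recall = Σ (supportᵢ/N)·recallᵢ with N=1076: (156/1076)·0.80769 + (288/1076)·0.73611 + (184/1076)·0.64130 + (144/1076)·0.95833 + (304/1076)·0.69737 = 0.7491

0.7491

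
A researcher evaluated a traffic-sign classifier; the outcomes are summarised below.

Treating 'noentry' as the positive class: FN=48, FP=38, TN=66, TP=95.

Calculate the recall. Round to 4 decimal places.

Recall = TP/(TP+FN) = 95/(95+48) = 95/143 = 0.6643

0.6643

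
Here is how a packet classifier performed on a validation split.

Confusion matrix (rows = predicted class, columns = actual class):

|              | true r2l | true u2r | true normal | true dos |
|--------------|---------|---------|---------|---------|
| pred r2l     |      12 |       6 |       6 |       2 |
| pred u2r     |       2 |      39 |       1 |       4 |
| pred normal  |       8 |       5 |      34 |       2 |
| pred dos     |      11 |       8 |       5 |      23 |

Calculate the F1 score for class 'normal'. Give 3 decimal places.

Treat 'normal' as positive and all other classes as negative.
F1 score = 2·TP/(2·TP+FP+FN).
normal: TP=34, FP=8+5+2=15, FN=6+1+5=12 → 68/95 = 0.7158

0.716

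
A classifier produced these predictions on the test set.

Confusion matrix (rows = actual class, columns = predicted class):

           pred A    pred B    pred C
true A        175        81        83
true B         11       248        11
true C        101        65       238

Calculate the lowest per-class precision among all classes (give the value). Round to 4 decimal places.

0.6098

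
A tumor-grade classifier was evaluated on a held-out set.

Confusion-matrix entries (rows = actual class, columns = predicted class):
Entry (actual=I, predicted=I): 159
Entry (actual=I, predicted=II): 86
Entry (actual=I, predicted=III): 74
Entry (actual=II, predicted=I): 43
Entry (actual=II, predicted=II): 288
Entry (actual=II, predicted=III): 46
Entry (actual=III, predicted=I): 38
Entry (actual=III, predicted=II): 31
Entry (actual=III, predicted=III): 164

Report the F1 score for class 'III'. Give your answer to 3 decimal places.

Treat 'III' as positive and all other classes as negative.
F1 score = 2·TP/(2·TP+FP+FN).
III: TP=164, FP=74+46=120, FN=38+31=69 → 328/517 = 0.6344

0.634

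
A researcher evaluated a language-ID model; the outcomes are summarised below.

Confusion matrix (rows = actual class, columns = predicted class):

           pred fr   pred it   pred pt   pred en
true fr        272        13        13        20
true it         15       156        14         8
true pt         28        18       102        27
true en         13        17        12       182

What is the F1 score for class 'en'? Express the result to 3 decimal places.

0.790

Take TP from the diagonal, FP from the rest of the 'en' prediction marginal, FN from the rest of the 'en' actual marginal.
F1 score = 2·TP/(2·TP+FP+FN).
en: TP=182, FP=20+8+27=55, FN=13+17+12=42 → 364/461 = 0.7896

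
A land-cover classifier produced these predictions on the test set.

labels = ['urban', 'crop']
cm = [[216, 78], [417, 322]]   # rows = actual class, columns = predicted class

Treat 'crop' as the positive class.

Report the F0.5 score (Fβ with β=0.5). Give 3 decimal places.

0.688

Fβ = (1+β²)·TP / ((1+β²)·TP + β²·FN + FP), with β²=1/4
= 1.25·322 / (1.25·322 + 0.25·417 + 78) = 0.688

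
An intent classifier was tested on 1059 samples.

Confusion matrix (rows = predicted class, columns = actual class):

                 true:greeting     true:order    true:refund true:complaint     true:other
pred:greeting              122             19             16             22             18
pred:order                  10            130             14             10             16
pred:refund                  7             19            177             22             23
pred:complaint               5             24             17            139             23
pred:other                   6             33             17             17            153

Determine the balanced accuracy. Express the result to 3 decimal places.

Balanced accuracy = mean of per-class recall.
  greeting: recall = 122/150 = 0.8133
  order: recall = 130/225 = 0.5778
  refund: recall = 177/241 = 0.7344
  complaint: recall = 139/210 = 0.6619
  other: recall = 153/233 = 0.6567
Mean = (0.8133 + 0.5778 + 0.7344 + 0.6619 + 0.6567) / 5 = 0.689

0.689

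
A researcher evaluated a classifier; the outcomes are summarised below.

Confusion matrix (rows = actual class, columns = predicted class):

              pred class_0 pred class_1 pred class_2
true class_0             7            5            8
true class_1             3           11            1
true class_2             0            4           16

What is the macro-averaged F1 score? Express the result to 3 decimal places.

0.602

Per-class F1 score (2·TP/(2·TP+FP+FN)):
  class_0: TP=7, FP=3+0=3, FN=5+8=13 → 14/30 = 0.4667
  class_1: TP=11, FP=5+4=9, FN=3+1=4 → 22/35 = 0.6286
  class_2: TP=16, FP=8+1=9, FN=0+4=4 → 32/45 = 0.7111
Macro-F1 score = mean = (0.4667 + 0.6286 + 0.7111) / 3 = 0.602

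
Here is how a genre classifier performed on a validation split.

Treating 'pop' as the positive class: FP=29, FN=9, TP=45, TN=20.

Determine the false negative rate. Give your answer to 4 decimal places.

0.1667

FNR = FN/(FN+TP) = 9/(9+45) = 0.1667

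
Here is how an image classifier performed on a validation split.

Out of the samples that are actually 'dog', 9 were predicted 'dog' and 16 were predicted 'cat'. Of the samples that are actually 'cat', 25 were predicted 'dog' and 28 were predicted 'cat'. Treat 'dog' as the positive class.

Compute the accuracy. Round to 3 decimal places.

0.474

Accuracy = (TP+TN)/N = (9+28)/78 = 0.474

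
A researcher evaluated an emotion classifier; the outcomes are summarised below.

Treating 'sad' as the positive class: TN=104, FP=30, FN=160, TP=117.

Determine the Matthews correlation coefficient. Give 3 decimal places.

MCC = (TP·TN − FP·FN) / √((TP+FP)(TP+FN)(TN+FP)(TN+FN))
Numerator = 117·104 − 30·160 = 7368
Denominator = √(147·277·134·264) = √1440475344 = 37953.5946
MCC = 7368 / 37953.5946 = 0.194

0.194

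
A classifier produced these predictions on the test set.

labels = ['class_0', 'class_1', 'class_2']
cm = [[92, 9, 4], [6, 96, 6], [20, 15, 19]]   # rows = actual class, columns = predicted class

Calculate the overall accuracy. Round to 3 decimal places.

Accuracy = trace / total = (92+96+19=207) / 267 = 207/267 = 0.775

0.775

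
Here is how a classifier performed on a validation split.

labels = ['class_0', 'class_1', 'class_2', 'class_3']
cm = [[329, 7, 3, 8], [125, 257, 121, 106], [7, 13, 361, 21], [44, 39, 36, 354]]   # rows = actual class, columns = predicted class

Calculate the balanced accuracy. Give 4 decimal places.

0.7541

Balanced accuracy = mean of per-class recall.
  class_0: recall = 329/347 = 0.94813
  class_1: recall = 257/609 = 0.42200
  class_2: recall = 361/402 = 0.89801
  class_3: recall = 354/473 = 0.74841
Mean = (0.94813 + 0.42200 + 0.89801 + 0.74841) / 4 = 0.7541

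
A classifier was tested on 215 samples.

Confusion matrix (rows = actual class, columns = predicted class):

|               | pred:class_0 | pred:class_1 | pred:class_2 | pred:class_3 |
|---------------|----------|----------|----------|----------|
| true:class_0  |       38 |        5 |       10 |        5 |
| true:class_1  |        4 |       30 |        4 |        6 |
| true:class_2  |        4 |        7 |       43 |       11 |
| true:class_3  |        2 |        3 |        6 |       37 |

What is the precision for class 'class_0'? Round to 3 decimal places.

Treat 'class_0' as positive and all other classes as negative.
precision = TP/(TP+FP).
class_0: TP=38, FP=4+4+2=10 → 38/48 = 0.7917

0.792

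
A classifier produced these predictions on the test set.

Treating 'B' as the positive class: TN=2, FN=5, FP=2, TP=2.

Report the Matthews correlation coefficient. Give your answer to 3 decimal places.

-0.214

MCC = (TP·TN − FP·FN) / √((TP+FP)(TP+FN)(TN+FP)(TN+FN))
Numerator = 2·2 − 2·5 = -6
Denominator = √(4·7·4·7) = √784 = 28.0000
MCC = -6 / 28.0000 = -0.214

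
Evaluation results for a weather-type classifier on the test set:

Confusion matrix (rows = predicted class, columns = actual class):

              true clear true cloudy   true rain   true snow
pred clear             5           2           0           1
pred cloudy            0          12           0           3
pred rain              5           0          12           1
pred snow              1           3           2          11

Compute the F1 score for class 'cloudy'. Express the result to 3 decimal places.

Treat 'cloudy' as positive and all other classes as negative.
F1 score = 2·TP/(2·TP+FP+FN).
cloudy: TP=12, FP=0+0+3=3, FN=2+0+3=5 → 24/32 = 0.7500

0.750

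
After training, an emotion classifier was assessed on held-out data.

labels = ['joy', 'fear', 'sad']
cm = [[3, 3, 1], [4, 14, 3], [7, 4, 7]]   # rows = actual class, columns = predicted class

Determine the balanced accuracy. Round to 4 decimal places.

Balanced accuracy = mean of per-class recall.
  joy: recall = 3/7 = 0.42857
  fear: recall = 14/21 = 0.66667
  sad: recall = 7/18 = 0.38889
Mean = (0.42857 + 0.66667 + 0.38889) / 3 = 0.4947

0.4947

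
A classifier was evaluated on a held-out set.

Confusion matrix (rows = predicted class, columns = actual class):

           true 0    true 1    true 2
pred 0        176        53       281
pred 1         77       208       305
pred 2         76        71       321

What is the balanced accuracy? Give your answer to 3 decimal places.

0.505

Balanced accuracy = mean of per-class recall.
  0: recall = 176/329 = 0.5350
  1: recall = 208/332 = 0.6265
  2: recall = 321/907 = 0.3539
Mean = (0.5350 + 0.6265 + 0.3539) / 3 = 0.505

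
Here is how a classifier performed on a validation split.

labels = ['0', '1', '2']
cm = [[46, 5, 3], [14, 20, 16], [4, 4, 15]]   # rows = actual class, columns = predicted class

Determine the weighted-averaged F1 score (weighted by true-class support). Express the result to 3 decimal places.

0.626

Per-class F1 score (2·TP/(2·TP+FP+FN)):
  0: TP=46, FP=14+4=18, FN=5+3=8 → 92/118 = 0.7797
  1: TP=20, FP=5+4=9, FN=14+16=30 → 40/79 = 0.5063
  2: TP=15, FP=3+16=19, FN=4+4=8 → 30/57 = 0.5263
Weighted-F1 score = Σ (supportᵢ/N)·F1 scoreᵢ with N=127: (54/127)·0.7797 + (50/127)·0.5063 + (23/127)·0.5263 = 0.626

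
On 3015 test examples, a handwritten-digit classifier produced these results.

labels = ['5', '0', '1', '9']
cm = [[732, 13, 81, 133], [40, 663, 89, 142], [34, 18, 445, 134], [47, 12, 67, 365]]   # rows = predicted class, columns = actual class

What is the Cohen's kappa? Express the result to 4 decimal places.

0.6410

Observed agreement pₒ = trace/N = 2205/3015 = 0.73134
Expected agreement pₑ = Σ (rowᵢ·colᵢ)/N² = (853·959 + 706·934 + 682·631 + 774·491)/3015² = 0.25168
κ = (pₒ − pₑ)/(1 − pₑ) = (0.73134 − 0.25168)/(1 − 0.25168) = 0.6410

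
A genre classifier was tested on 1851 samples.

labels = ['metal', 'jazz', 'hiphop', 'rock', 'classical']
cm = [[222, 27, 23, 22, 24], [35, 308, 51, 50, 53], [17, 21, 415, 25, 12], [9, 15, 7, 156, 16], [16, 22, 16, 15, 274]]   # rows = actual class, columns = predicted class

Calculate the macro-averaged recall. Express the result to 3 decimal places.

Per-class recall (TP/(TP+FN)):
  metal: TP=222, FN=27+23+22+24=96 → 222/318 = 0.6981
  jazz: TP=308, FN=35+51+50+53=189 → 308/497 = 0.6197
  hiphop: TP=415, FN=17+21+25+12=75 → 415/490 = 0.8469
  rock: TP=156, FN=9+15+7+16=47 → 156/203 = 0.7685
  classical: TP=274, FN=16+22+16+15=69 → 274/343 = 0.7988
Macro-recall = mean = (0.6981 + 0.6197 + 0.8469 + 0.7685 + 0.7988) / 5 = 0.746

0.746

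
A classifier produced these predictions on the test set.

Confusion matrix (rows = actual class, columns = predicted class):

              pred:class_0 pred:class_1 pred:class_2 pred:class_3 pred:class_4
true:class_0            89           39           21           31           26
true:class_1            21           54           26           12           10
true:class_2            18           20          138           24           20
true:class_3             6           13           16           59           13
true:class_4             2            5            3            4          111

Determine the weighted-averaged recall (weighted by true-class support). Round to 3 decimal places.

0.577

Per-class recall (TP/(TP+FN)):
  class_0: TP=89, FN=39+21+31+26=117 → 89/206 = 0.4320
  class_1: TP=54, FN=21+26+12+10=69 → 54/123 = 0.4390
  class_2: TP=138, FN=18+20+24+20=82 → 138/220 = 0.6273
  class_3: TP=59, FN=6+13+16+13=48 → 59/107 = 0.5514
  class_4: TP=111, FN=2+5+3+4=14 → 111/125 = 0.8880
Weighted-recall = Σ (supportᵢ/N)·recallᵢ with N=781: (206/781)·0.4320 + (123/781)·0.4390 + (220/781)·0.6273 + (107/781)·0.5514 + (125/781)·0.8880 = 0.577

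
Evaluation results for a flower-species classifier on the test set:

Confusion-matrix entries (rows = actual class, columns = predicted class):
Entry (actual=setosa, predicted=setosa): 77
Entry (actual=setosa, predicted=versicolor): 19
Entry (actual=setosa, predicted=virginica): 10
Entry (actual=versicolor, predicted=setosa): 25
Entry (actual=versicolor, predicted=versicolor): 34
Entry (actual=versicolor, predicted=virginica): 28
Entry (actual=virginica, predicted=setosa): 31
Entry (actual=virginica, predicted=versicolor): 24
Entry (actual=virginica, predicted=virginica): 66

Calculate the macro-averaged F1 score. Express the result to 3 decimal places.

0.549

Per-class F1 score (2·TP/(2·TP+FP+FN)):
  setosa: TP=77, FP=25+31=56, FN=19+10=29 → 154/239 = 0.6444
  versicolor: TP=34, FP=19+24=43, FN=25+28=53 → 68/164 = 0.4146
  virginica: TP=66, FP=10+28=38, FN=31+24=55 → 132/225 = 0.5867
Macro-F1 score = mean = (0.6444 + 0.4146 + 0.5867) / 3 = 0.549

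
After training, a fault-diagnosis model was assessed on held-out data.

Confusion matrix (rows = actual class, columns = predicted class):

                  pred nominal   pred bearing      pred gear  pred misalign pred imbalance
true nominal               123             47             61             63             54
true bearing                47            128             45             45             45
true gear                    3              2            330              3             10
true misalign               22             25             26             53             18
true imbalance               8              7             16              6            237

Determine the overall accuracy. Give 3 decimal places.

Accuracy = trace / total = (123+128+330+53+237=871) / 1424 = 871/1424 = 0.612

0.612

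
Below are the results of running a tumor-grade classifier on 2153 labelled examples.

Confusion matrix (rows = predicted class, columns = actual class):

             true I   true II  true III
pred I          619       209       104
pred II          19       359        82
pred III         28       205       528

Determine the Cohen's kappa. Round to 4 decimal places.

Observed agreement pₒ = trace/N = 1506/2153 = 0.69949
Expected agreement pₑ = Σ (rowᵢ·colᵢ)/N² = (666·932 + 773·460 + 714·761)/2153² = 0.32783
κ = (pₒ − pₑ)/(1 − pₑ) = (0.69949 − 0.32783)/(1 − 0.32783) = 0.5529

0.5529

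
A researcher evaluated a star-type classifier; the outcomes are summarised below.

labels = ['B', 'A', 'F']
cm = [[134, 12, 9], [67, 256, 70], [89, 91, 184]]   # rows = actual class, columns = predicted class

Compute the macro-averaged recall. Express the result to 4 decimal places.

0.6738

Per-class recall (TP/(TP+FN)):
  B: TP=134, FN=12+9=21 → 134/155 = 0.86452
  A: TP=256, FN=67+70=137 → 256/393 = 0.65140
  F: TP=184, FN=89+91=180 → 184/364 = 0.50549
Macro-recall = mean = (0.86452 + 0.65140 + 0.50549) / 3 = 0.6738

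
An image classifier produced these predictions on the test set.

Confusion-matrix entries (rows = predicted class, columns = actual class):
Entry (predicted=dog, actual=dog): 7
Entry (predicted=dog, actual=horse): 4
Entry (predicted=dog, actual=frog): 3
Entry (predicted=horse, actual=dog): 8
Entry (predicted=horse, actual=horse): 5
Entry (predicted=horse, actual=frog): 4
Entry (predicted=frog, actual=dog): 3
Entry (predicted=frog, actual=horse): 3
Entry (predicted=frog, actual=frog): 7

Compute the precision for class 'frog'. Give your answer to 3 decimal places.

One-vs-rest for 'frog': TP = diagonal; FP = other classes predicted 'frog'; FN = 'frog' predicted as other.
precision = TP/(TP+FP).
frog: TP=7, FP=3+3=6 → 7/13 = 0.5385

0.538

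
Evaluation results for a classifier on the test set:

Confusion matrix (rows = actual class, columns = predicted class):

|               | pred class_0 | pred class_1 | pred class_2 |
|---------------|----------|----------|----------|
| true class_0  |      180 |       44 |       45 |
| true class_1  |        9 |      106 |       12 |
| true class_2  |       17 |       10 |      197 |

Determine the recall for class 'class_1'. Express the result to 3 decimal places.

Take TP from the diagonal, FP from the rest of the 'class_1' prediction marginal, FN from the rest of the 'class_1' actual marginal.
recall = TP/(TP+FN).
class_1: TP=106, FN=9+12=21 → 106/127 = 0.8346

0.835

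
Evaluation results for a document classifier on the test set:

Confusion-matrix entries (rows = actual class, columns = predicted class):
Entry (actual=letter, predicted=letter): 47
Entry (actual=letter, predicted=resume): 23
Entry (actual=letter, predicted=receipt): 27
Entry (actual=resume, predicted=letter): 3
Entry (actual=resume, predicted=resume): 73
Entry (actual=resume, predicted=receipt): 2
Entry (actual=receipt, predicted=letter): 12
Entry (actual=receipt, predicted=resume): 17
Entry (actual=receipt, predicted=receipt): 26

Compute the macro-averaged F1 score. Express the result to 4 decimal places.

0.6094

Per-class F1 score (2·TP/(2·TP+FP+FN)):
  letter: TP=47, FP=3+12=15, FN=23+27=50 → 94/159 = 0.59119
  resume: TP=73, FP=23+17=40, FN=3+2=5 → 146/191 = 0.76440
  receipt: TP=26, FP=27+2=29, FN=12+17=29 → 52/110 = 0.47273
Macro-F1 score = mean = (0.59119 + 0.76440 + 0.47273) / 3 = 0.6094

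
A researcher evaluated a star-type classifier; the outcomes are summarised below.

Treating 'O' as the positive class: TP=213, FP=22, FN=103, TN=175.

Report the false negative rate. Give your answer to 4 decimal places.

0.3259

FNR = FN/(FN+TP) = 103/(103+213) = 0.3259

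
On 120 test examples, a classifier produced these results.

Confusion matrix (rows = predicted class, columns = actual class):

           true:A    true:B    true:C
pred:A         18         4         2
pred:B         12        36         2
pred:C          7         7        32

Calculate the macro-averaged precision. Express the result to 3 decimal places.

0.722

Per-class precision (TP/(TP+FP)):
  A: TP=18, FP=4+2=6 → 18/24 = 0.7500
  B: TP=36, FP=12+2=14 → 36/50 = 0.7200
  C: TP=32, FP=7+7=14 → 32/46 = 0.6957
Macro-precision = mean = (0.7500 + 0.7200 + 0.6957) / 3 = 0.722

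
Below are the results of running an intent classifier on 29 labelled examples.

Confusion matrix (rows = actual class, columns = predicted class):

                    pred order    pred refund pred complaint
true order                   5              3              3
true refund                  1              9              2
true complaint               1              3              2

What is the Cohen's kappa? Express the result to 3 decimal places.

0.304

Observed agreement pₒ = trace/N = 16/29 = 0.5517
Expected agreement pₑ = Σ (rowᵢ·colᵢ)/N² = (11·7 + 12·15 + 6·7)/29² = 0.3555
κ = (pₒ − pₑ)/(1 − pₑ) = (0.5517 − 0.3555)/(1 − 0.3555) = 0.304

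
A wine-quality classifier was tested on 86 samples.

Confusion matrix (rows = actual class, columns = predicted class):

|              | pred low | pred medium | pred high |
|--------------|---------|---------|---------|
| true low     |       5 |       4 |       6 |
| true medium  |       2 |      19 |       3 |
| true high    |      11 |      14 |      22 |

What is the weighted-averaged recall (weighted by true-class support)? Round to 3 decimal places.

Per-class recall (TP/(TP+FN)):
  low: TP=5, FN=4+6=10 → 5/15 = 0.3333
  medium: TP=19, FN=2+3=5 → 19/24 = 0.7917
  high: TP=22, FN=11+14=25 → 22/47 = 0.4681
Weighted-recall = Σ (supportᵢ/N)·recallᵢ with N=86: (15/86)·0.3333 + (24/86)·0.7917 + (47/86)·0.4681 = 0.535

0.535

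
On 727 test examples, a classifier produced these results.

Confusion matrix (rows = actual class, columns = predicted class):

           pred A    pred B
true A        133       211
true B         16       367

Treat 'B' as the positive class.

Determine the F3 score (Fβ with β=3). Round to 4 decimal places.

Fβ = (1+β²)·TP / ((1+β²)·TP + β²·FN + FP), with β²=9
= 10·367 / (10·367 + 9·16 + 211) = 0.9118

0.9118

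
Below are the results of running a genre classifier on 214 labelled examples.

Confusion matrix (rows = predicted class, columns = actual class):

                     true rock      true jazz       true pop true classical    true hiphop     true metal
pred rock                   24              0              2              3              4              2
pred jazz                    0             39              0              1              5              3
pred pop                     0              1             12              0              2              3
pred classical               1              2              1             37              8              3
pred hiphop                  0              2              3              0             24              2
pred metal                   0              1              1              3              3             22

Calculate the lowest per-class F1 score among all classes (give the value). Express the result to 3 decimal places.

Per-class F1 score (2·TP/(2·TP+FP+FN)):
  rock: TP=24, FP=0+2+3+4+2=11, FN=0+0+1+0+0=1 → 48/60 = 0.8000
  jazz: TP=39, FP=0+0+1+5+3=9, FN=0+1+2+2+1=6 → 78/93 = 0.8387
  pop: TP=12, FP=0+1+0+2+3=6, FN=2+0+1+3+1=7 → 24/37 = 0.6486
  classical: TP=37, FP=1+2+1+8+3=15, FN=3+1+0+0+3=7 → 74/96 = 0.7708
  hiphop: TP=24, FP=0+2+3+0+2=7, FN=4+5+2+8+3=22 → 48/77 = 0.6234
  metal: TP=22, FP=0+1+1+3+3=8, FN=2+3+3+3+2=13 → 44/65 = 0.6769
Lowest is class 'hiphop' with F1 score = 0.623.

0.623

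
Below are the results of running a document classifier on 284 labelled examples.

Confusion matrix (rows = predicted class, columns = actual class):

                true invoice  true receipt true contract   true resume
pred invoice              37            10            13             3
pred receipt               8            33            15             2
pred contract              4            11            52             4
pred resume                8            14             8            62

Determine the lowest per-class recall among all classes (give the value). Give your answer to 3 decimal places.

0.485

Per-class recall (TP/(TP+FN)):
  invoice: TP=37, FN=8+4+8=20 → 37/57 = 0.6491
  receipt: TP=33, FN=10+11+14=35 → 33/68 = 0.4853
  contract: TP=52, FN=13+15+8=36 → 52/88 = 0.5909
  resume: TP=62, FN=3+2+4=9 → 62/71 = 0.8732
Lowest is class 'receipt' with recall = 0.485.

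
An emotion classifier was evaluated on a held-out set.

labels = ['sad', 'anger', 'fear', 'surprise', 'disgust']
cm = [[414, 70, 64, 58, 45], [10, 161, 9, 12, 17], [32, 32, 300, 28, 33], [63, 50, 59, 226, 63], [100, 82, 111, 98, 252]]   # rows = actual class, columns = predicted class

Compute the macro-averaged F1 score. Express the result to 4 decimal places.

Per-class F1 score (2·TP/(2·TP+FP+FN)):
  sad: TP=414, FP=10+32+63+100=205, FN=70+64+58+45=237 → 828/1270 = 0.65197
  anger: TP=161, FP=70+32+50+82=234, FN=10+9+12+17=48 → 322/604 = 0.53311
  fear: TP=300, FP=64+9+59+111=243, FN=32+32+28+33=125 → 600/968 = 0.61983
  surprise: TP=226, FP=58+12+28+98=196, FN=63+50+59+63=235 → 452/883 = 0.51189
  disgust: TP=252, FP=45+17+33+63=158, FN=100+82+111+98=391 → 504/1053 = 0.47863
Macro-F1 score = mean = (0.65197 + 0.53311 + 0.61983 + 0.51189 + 0.47863) / 5 = 0.5591

0.5591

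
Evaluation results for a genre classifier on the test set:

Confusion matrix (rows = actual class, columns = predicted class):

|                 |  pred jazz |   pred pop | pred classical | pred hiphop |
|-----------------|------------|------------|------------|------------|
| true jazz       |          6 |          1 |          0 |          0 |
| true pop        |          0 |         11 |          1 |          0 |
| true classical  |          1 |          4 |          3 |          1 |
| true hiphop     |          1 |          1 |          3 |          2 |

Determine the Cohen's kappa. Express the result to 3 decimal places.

0.484

Observed agreement pₒ = trace/N = 22/35 = 0.6286
Expected agreement pₑ = Σ (rowᵢ·colᵢ)/N² = (7·8 + 12·17 + 9·7 + 7·3)/35² = 0.2808
κ = (pₒ − pₑ)/(1 − pₑ) = (0.6286 − 0.2808)/(1 − 0.2808) = 0.484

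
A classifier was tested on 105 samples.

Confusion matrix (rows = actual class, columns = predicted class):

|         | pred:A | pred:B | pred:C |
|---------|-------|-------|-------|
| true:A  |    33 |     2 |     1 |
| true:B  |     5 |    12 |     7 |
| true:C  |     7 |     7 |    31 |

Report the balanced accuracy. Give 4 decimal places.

0.7019

Balanced accuracy = mean of per-class recall.
  A: recall = 33/36 = 0.91667
  B: recall = 12/24 = 0.50000
  C: recall = 31/45 = 0.68889
Mean = (0.91667 + 0.50000 + 0.68889) / 3 = 0.7019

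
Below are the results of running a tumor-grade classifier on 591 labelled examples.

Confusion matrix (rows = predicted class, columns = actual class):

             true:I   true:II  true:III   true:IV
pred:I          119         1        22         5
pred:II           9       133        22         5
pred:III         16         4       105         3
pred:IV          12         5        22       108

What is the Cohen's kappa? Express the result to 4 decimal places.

0.7163

Observed agreement pₒ = trace/N = 465/591 = 0.78680
Expected agreement pₑ = Σ (rowᵢ·colᵢ)/N² = (156·147 + 143·169 + 171·128 + 121·147)/591² = 0.24844
κ = (pₒ − pₑ)/(1 − pₑ) = (0.78680 − 0.24844)/(1 − 0.24844) = 0.7163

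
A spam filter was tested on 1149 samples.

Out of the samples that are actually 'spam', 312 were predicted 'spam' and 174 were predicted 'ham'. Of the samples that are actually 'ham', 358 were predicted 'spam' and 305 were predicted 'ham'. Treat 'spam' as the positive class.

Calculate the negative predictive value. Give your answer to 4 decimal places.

0.6367

NPV = TN/(TN+FN) = 305/(305+174) = 0.6367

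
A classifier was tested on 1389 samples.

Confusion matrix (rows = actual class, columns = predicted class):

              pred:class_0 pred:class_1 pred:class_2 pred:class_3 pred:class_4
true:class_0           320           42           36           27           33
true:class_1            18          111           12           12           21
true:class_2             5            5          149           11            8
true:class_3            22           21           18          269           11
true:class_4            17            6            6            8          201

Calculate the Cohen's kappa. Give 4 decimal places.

Observed agreement pₒ = trace/N = 1050/1389 = 0.75594
Expected agreement pₑ = Σ (rowᵢ·colᵢ)/N² = (458·382 + 174·185 + 178·221 + 341·327 + 238·274)/1389² = 0.21935
κ = (pₒ − pₑ)/(1 − pₑ) = (0.75594 − 0.21935)/(1 − 0.21935) = 0.6874

0.6874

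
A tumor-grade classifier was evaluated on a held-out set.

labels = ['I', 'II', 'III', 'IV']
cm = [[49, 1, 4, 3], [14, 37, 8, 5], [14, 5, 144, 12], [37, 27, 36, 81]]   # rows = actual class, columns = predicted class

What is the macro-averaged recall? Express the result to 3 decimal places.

Per-class recall (TP/(TP+FN)):
  I: TP=49, FN=1+4+3=8 → 49/57 = 0.8596
  II: TP=37, FN=14+8+5=27 → 37/64 = 0.5781
  III: TP=144, FN=14+5+12=31 → 144/175 = 0.8229
  IV: TP=81, FN=37+27+36=100 → 81/181 = 0.4475
Macro-recall = mean = (0.8596 + 0.5781 + 0.8229 + 0.4475) / 4 = 0.677

0.677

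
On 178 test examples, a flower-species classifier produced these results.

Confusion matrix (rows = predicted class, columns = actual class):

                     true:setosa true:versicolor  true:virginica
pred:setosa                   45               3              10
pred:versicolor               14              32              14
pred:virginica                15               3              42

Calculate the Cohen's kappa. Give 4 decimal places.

0.5035

Observed agreement pₒ = trace/N = 119/178 = 0.66854
Expected agreement pₑ = Σ (rowᵢ·colᵢ)/N² = (74·58 + 38·60 + 66·60)/178² = 0.33241
κ = (pₒ − pₑ)/(1 − pₑ) = (0.66854 − 0.33241)/(1 − 0.33241) = 0.5035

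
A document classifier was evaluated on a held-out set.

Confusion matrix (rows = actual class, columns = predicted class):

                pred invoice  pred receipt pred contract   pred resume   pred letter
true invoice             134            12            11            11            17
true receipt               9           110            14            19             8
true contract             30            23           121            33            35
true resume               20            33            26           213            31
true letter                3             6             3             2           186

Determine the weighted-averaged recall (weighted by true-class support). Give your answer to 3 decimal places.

0.688

Per-class recall (TP/(TP+FN)):
  invoice: TP=134, FN=12+11+11+17=51 → 134/185 = 0.7243
  receipt: TP=110, FN=9+14+19+8=50 → 110/160 = 0.6875
  contract: TP=121, FN=30+23+33+35=121 → 121/242 = 0.5000
  resume: TP=213, FN=20+33+26+31=110 → 213/323 = 0.6594
  letter: TP=186, FN=3+6+3+2=14 → 186/200 = 0.9300
Weighted-recall = Σ (supportᵢ/N)·recallᵢ with N=1110: (185/1110)·0.7243 + (160/1110)·0.6875 + (242/1110)·0.5000 + (323/1110)·0.6594 + (200/1110)·0.9300 = 0.688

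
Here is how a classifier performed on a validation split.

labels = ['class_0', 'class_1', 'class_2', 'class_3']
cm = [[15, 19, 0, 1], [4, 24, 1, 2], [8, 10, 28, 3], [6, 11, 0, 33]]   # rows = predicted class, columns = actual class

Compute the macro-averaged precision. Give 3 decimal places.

Per-class precision (TP/(TP+FP)):
  class_0: TP=15, FP=19+0+1=20 → 15/35 = 0.4286
  class_1: TP=24, FP=4+1+2=7 → 24/31 = 0.7742
  class_2: TP=28, FP=8+10+3=21 → 28/49 = 0.5714
  class_3: TP=33, FP=6+11+0=17 → 33/50 = 0.6600
Macro-precision = mean = (0.4286 + 0.7742 + 0.5714 + 0.6600) / 4 = 0.609

0.609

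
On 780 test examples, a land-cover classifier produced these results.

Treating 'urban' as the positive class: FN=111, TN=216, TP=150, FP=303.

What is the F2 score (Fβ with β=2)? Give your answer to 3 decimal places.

Fβ = (1+β²)·TP / ((1+β²)·TP + β²·FN + FP), with β²=4
= 5·150 / (5·150 + 4·111 + 303) = 0.501

0.501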